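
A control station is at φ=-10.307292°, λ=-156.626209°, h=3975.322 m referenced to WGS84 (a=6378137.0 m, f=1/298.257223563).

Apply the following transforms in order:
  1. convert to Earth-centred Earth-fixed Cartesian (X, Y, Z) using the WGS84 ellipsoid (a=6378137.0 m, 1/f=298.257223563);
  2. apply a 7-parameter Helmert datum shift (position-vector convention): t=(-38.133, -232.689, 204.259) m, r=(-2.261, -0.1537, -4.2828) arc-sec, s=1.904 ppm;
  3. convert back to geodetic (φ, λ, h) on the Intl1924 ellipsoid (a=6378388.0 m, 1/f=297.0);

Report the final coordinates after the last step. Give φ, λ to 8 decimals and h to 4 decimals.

start: φ=-10.307292°, λ=-156.626209°, h=3975.322 m
→ ECEF (a=6378137.000, f=1/298.257223563): X=-5764448.4897, Y=-2491369.5972, Z=-1134416.6792
→ Helmert 7p (PV): X=-5764548.4828, Y=-2491499.7740, Z=-1134191.5661
→ geod (Bowring, a=6378388.000): φ=-10.30534874°, λ=-156.62548072°, h=3828.0803 m

φ=-10.30534874°, λ=-156.62548072°, h=3828.0803 m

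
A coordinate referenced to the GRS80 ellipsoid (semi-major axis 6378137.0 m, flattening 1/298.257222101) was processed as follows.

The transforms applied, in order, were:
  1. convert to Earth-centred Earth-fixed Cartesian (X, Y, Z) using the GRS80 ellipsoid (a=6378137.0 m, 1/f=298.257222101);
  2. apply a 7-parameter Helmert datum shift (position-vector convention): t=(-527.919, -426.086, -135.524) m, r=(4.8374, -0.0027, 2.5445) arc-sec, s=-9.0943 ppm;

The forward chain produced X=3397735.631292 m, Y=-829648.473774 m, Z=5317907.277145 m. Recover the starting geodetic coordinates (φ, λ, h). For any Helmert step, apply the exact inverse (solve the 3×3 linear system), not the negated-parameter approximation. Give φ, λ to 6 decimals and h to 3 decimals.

φ=56.841576°, λ=-13.711692°, h=2197.128 m

start: X=3397735.6313, Y=-829648.4738, Z=5317907.2771 m
→ Helmert⁻¹: X=3398284.2966, Y=-829147.1282, Z=5318110.5664
→ geod (Bowring, a=6378137.000): φ=56.84157600°, λ=-13.71169200°, h=2197.1280 m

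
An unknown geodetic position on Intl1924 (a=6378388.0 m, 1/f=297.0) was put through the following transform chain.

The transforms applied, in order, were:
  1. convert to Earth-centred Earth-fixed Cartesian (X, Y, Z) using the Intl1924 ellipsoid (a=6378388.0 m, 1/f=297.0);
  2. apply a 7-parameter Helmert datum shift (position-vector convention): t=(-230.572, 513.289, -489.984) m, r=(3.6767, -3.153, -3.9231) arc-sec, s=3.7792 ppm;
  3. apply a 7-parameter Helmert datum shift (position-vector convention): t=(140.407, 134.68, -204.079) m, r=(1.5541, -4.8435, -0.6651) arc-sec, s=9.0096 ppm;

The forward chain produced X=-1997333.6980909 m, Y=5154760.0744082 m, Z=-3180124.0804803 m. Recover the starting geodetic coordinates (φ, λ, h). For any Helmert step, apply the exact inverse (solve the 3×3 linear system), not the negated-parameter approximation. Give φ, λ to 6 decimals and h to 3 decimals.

start: X=-1997333.6981, Y=5154760.0744, Z=-3180124.0805 m
→ Helmert⁻¹: X=-1997547.3995, Y=5154548.5538, Z=-3179883.2825
→ Helmert⁻¹: X=-1997455.9069, Y=5153921.1217, Z=-3179442.6189
→ geod (Bowring, a=6378388.000): φ=-30.07514400°, λ=111.18436000°, h=3615.4350 m

φ=-30.075144°, λ=111.184360°, h=3615.435 m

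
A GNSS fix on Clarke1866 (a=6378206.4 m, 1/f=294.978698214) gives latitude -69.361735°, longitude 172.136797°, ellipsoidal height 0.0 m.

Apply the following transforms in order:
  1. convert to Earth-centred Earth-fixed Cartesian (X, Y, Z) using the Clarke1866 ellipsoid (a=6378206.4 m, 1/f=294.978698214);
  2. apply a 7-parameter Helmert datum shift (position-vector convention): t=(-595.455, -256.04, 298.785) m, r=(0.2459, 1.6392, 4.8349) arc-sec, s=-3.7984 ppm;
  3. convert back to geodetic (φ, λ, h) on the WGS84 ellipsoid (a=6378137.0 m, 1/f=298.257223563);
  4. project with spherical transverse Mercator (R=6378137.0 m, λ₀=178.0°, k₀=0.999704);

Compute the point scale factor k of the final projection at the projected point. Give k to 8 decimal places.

1.00035092

start: φ=-69.361735°, λ=172.136797°, h=0.000 m
→ ECEF (a=6378206.400, f=1/294.978698214): X=-2233597.6936, Y=308475.3210, Z=-5946129.3768
→ Helmert 7p (PV): X=-2234239.1494, Y=308172.8421, Z=-5945789.8878
→ geod (Bowring, a=6378137.000): φ=-69.35426783°, λ=172.14663825°, h=-247.1256 m
→ into tm (λ₀=178.0°): φ=-69.35426783°, λ−λ₀=-5.85336175°
scale k = 1.00035092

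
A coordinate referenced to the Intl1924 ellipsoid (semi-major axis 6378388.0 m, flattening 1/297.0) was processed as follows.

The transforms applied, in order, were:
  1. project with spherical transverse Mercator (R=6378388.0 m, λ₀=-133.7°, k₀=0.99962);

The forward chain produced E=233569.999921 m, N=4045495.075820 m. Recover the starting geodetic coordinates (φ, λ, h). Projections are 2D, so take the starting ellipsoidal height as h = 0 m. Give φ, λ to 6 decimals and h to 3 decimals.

start: E=233569.9999, N=4045495.0758 m
→ tm⁻¹: φ=36.32541000°, λ=-131.09508000°

φ=36.325410°, λ=-131.095080°, h=0.000 m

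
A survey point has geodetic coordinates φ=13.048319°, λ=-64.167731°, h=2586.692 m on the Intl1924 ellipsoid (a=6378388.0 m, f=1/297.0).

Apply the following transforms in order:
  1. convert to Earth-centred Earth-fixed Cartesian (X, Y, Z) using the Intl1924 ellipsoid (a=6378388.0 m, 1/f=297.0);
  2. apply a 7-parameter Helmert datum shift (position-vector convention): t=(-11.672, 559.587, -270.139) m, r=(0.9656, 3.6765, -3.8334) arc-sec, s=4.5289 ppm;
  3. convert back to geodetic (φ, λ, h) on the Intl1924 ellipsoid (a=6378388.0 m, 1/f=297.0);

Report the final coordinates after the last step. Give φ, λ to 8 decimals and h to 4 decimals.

φ=13.04628791°, λ=-64.16646080°, h=2058.8690 m

start: φ=13.048319°, λ=-64.167731°, h=2586.692 m
→ ECEF (a=6378388.000, f=1/297.0): X=2709106.9837, Y=-5596011.6344, Z=1431213.8481
→ Helmert 7p (PV): X=2709029.0898, Y=-5595534.4398, Z=1430875.7060
→ geod (Bowring, a=6378388.000): φ=13.04628791°, λ=-64.16646080°, h=2058.8690 m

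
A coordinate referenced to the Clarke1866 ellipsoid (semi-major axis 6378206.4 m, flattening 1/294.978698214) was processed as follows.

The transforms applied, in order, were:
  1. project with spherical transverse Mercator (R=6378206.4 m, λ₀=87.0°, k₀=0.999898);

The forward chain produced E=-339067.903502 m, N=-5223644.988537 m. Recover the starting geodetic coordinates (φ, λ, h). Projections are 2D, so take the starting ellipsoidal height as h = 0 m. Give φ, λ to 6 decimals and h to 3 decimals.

φ=-46.842628°, λ=82.546263°, h=0.000 m

start: E=-339067.9035, N=-5223644.9885 m
→ tm⁻¹: φ=-46.84262800°, λ=82.54626300°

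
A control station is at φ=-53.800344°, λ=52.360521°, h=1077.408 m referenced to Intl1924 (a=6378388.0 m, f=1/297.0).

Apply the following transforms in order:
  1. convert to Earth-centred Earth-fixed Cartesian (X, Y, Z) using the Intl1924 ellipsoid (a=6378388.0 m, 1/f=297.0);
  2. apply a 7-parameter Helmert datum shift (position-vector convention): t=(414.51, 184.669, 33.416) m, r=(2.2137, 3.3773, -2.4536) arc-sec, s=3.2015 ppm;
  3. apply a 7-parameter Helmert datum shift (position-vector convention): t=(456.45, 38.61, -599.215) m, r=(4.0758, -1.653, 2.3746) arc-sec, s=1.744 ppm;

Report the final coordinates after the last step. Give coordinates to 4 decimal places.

start: φ=-53.800344°, λ=52.360521°, h=1077.408 m
→ ECEF (a=6378388.000, f=1/297.0): X=2305963.0801, Y=2990089.8533, Z=-5124623.1030
→ Helmert 7p (PV): X=2306336.6321, Y=2990311.6640, Z=-5124611.7599
→ Helmert 7p (PV): X=2306803.7473, Y=2990483.3033, Z=-5125142.3405

X=2306803.7473 m, Y=2990483.3033 m, Z=-5125142.3405 m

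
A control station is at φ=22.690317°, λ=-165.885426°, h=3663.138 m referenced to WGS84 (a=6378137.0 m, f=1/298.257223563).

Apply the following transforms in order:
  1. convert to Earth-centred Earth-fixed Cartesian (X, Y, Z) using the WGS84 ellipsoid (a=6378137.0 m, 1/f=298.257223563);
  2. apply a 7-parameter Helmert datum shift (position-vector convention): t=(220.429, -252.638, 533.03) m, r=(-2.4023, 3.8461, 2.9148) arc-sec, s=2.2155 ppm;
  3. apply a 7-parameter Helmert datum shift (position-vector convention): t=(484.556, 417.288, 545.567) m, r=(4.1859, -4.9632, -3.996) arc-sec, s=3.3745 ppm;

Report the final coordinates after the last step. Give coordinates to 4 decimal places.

X=-5712307.4373 m, Y=-1436375.8528 m, Z=2447576.6458 m

start: φ=22.690317°, λ=-165.885426°, h=3663.138 m
→ ECEF (a=6378137.000, f=1/298.257223563): X=-5712959.6856, Y=-1436541.2436, Z=2446527.7330
→ Helmert 7p (PV): X=-5712685.9943, Y=-1436849.3023, Z=2447189.4407
→ Helmert 7p (PV): X=-5712307.4373, Y=-1436375.8528, Z=2447576.6458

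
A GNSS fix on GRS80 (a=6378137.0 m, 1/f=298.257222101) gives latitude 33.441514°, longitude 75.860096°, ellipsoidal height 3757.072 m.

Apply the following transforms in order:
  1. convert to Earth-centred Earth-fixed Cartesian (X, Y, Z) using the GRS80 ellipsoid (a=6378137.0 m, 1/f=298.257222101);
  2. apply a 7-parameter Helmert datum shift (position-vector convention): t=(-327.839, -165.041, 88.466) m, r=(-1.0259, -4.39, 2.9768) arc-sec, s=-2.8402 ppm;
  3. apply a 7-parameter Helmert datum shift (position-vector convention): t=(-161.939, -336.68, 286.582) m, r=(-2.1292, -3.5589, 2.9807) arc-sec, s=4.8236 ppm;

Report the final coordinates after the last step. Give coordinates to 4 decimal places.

start: φ=33.441514°, λ=75.860096°, h=3757.072 m
→ ECEF (a=6378137.000, f=1/298.257222101): X=1302259.0623, Y=5169270.7934, Z=3496993.6373
→ Helmert 7p (PV): X=1301778.4949, Y=5169127.2577, Z=3497074.1772
→ Helmert 7p (PV): X=1301487.7976, Y=5168870.4226, Z=3497346.7293

X=1301487.7976 m, Y=5168870.4226 m, Z=3497346.7293 m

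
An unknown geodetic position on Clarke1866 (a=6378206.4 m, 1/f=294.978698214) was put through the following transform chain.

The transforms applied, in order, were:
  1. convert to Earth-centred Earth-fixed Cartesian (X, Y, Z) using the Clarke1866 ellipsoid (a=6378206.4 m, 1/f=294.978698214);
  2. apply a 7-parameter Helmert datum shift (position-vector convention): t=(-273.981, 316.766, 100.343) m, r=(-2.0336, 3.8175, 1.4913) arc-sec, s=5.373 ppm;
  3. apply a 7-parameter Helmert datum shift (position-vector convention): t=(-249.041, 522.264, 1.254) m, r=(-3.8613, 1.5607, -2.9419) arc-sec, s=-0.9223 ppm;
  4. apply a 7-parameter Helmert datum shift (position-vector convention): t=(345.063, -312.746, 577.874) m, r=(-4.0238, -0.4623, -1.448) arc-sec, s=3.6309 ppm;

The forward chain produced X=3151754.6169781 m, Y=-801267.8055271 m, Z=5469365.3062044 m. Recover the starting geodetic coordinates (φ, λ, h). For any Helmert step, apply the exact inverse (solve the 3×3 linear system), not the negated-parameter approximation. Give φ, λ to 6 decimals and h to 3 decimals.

φ=59.430684°, λ=-14.276537°, h=446.665 m

start: X=3151754.6170, Y=-801267.8055, Z=5469365.3062 m
→ Helmert⁻¹: X=3151415.9920, Y=-801036.7120, Z=5468744.8858
→ Helmert⁻¹: X=3151637.9937, Y=-801617.1400, Z=5468757.5161
→ Helmert⁻¹: X=3151788.0281, Y=-802006.3014, Z=5468678.2156
→ geod (Bowring, a=6378206.400): φ=59.43068400°, λ=-14.27653700°, h=446.6650 m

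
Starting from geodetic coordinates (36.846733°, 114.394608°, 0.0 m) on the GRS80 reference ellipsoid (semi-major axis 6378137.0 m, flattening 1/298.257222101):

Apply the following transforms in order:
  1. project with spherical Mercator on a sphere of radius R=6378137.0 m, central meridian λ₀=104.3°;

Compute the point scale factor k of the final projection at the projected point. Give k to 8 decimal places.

start: φ=36.846733°, λ=114.394608°, h=0.000 m
→ into merc (λ₀=104.3°): φ=36.84673300°, λ−λ₀=10.09460800°
scale k = 1.24962119

1.24962119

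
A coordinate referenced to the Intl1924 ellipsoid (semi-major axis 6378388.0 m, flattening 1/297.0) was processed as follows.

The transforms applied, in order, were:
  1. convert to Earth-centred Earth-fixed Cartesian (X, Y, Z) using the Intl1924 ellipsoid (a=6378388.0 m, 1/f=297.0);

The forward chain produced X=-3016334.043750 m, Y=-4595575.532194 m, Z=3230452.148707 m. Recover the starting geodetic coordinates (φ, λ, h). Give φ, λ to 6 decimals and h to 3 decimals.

start: X=-3016334.0437, Y=-4595575.5322, Z=3230452.1487 m
→ geod (Bowring, a=6378388.000): φ=30.61048400°, λ=-123.27913700°, h=3148.0980 m

φ=30.610484°, λ=-123.279137°, h=3148.098 m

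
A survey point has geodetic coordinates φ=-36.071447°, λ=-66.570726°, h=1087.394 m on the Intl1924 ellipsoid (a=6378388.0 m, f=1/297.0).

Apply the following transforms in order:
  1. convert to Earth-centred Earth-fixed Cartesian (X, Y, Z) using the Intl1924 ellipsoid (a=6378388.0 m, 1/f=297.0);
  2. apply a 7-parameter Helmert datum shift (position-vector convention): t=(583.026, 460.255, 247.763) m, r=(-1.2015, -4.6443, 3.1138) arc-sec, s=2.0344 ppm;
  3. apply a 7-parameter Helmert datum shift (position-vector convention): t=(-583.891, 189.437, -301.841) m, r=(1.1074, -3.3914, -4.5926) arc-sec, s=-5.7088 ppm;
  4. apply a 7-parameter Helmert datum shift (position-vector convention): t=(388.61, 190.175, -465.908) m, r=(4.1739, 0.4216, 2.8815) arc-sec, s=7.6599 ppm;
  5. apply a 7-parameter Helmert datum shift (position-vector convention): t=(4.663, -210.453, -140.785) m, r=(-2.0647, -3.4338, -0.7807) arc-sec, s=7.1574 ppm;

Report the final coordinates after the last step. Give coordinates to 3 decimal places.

start: φ=-36.071447°, λ=-66.570726°, h=1087.394 m
→ ECEF (a=6378388.000, f=1/297.0): X=2052673.5361, Y=-4736807.2261, Z=-3735301.6486
→ Helmert 7p (PV): X=2053416.3507, Y=-4736347.3785, Z=-3734987.6741
→ Helmert 7p (PV): X=2052776.6906, Y=-4736156.5705, Z=-3735259.8593
→ Helmert 7p (PV): X=2053239.5540, Y=-4735898.4107, Z=-3735854.4147
→ Helmert 7p (PV): X=2053303.1808, Y=-4736187.9278, Z=-3735940.3507

X=2053303.181 m, Y=-4736187.928 m, Z=-3735940.351 m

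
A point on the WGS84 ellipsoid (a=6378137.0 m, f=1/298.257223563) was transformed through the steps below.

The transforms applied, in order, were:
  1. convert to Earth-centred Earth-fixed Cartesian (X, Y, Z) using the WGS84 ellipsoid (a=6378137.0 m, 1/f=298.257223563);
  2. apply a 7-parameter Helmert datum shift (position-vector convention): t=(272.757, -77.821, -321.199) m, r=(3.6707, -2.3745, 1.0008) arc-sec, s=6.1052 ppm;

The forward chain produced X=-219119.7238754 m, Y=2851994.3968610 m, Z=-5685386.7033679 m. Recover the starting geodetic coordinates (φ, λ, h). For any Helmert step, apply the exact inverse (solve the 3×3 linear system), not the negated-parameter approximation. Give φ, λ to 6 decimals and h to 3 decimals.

φ=-63.445384°, λ=94.399936°, h=3057.298 m

start: X=-219119.7239, Y=2851994.3969, Z=-5685386.7034 m
→ Helmert⁻¹: X=-219442.7498, Y=2851954.6983, Z=-5685079.0235
→ geod (Bowring, a=6378137.000): φ=-63.44538400°, λ=94.39993600°, h=3057.2980 m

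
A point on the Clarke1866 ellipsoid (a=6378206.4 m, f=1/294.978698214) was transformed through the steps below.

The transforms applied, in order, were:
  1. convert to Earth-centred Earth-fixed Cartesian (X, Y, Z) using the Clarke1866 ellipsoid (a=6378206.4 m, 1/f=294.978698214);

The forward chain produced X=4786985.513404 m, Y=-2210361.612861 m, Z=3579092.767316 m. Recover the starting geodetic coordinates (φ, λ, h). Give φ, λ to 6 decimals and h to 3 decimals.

start: X=4786985.5134, Y=-2210361.6129, Z=3579092.7673 m
→ geod (Bowring, a=6378206.400): φ=34.34976500°, λ=-24.78484600°, h=1300.8410 m

φ=34.349765°, λ=-24.784846°, h=1300.841 m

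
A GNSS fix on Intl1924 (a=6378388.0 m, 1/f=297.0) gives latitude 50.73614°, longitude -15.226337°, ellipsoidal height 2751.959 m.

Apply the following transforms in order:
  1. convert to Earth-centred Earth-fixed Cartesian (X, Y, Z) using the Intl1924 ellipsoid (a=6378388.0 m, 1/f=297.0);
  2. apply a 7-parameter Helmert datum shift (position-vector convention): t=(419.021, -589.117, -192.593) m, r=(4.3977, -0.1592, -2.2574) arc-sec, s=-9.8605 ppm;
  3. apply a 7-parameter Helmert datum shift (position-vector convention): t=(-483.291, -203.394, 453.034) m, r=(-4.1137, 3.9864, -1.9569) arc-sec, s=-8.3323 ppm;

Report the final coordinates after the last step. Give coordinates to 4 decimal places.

start: φ=50.736140°, λ=-15.226337°, h=2751.959 m
→ ECEF (a=6378388.000, f=1/297.0): X=3904678.0487, Y=-1062805.1317, Z=4917245.4797
→ Helmert 7p (PV): X=3905043.1410, Y=-1063531.3398, Z=4916984.7545
→ Helmert 7p (PV): X=3904612.2499, Y=-1063664.8578, Z=4917342.5587

X=3904612.2499 m, Y=-1063664.8578 m, Z=4917342.5587 m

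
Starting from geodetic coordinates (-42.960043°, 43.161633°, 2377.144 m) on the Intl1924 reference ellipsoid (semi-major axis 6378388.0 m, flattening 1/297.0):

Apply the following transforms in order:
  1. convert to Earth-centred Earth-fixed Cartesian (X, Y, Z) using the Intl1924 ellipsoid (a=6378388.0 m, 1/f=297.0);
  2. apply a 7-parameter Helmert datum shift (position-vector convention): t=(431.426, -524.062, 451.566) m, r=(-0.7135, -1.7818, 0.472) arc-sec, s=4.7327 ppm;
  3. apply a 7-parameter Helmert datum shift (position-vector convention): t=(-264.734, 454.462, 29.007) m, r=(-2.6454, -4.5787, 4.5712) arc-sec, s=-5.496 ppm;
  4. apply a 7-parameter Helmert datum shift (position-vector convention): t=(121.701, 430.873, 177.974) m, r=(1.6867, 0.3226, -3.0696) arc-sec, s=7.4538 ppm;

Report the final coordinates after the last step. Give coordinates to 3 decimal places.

X=3411888.479 m, Y=3199678.152 m, Z=-4325246.240 m

start: φ=-42.960043°, λ=43.161633°, h=2377.144 m
→ ECEF (a=6378388.000, f=1/297.0): X=3411481.2407, Y=3199297.8919, Z=-4325949.7882
→ Helmert 7p (PV): X=3411958.8607, Y=3198781.8137, Z=-4325500.2926
→ Helmert 7p (PV): X=3411700.5018, Y=3199238.8345, Z=-4325412.7988
→ Helmert 7p (PV): X=3411888.4788, Y=3199678.1519, Z=-4325246.2401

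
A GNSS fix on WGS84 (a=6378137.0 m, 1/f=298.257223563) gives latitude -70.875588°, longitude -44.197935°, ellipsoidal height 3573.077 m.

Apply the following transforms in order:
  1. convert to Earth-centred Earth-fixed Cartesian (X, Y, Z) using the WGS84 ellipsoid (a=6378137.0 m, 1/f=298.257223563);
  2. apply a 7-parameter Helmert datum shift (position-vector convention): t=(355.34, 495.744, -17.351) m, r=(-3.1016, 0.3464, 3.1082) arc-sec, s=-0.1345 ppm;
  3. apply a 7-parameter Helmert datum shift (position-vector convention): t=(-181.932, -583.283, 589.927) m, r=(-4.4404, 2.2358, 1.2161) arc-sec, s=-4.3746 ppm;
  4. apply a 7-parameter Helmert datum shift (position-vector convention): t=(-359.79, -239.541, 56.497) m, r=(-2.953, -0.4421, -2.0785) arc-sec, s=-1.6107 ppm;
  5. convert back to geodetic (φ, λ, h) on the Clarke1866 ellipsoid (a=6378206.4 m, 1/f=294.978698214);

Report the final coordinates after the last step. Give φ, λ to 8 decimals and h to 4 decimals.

start: φ=-70.875588°, λ=-44.197935°, h=3573.077 m
→ ECEF (a=6378137.000, f=1/298.257223563): X=1503450.5418, Y=-1461936.3426, Z=-6007124.1538
→ Helmert 7p (PV): X=1503817.6212, Y=-1461508.0755, Z=-6007121.2386
→ Helmert 7p (PV): X=1503572.6136, Y=-1462205.4175, Z=-6006489.8706
→ Helmert 7p (PV): X=1503208.5415, Y=-1462543.7467, Z=-6006399.5426
→ geod (Bowring, a=6378206.400): φ=-70.87266809°, λ=-44.21444042°, h=3113.2825 m

φ=-70.87266809°, λ=-44.21444042°, h=3113.2825 m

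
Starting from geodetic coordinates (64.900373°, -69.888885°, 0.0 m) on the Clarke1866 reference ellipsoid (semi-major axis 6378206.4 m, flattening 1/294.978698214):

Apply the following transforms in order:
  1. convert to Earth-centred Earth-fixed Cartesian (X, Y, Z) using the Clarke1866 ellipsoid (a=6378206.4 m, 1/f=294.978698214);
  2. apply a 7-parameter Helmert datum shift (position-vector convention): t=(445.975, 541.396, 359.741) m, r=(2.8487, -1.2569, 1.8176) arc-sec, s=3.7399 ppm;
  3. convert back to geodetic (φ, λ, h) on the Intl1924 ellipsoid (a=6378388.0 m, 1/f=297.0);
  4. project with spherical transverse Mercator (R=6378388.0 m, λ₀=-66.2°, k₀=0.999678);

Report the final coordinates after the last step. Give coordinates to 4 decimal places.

start: φ=64.900373°, λ=-69.888885°, h=0.000 m
→ ECEF (a=6378206.400, f=1/294.978698214): X=932889.1447, Y=-2547707.8558, Z=5752815.3875
→ Helmert 7p (PV): X=933326.0034, Y=-2547247.2192, Z=5753167.1419
→ geod (Bowring, a=6378388.000): φ=64.90299201°, λ=-69.87687591°, h=-102.8992 m
→ tm (R=6378388.0, λ₀=-66.2°): E=-173483.4612, N=7227969.1665

E=-173483.4612 m, N=7227969.1665 m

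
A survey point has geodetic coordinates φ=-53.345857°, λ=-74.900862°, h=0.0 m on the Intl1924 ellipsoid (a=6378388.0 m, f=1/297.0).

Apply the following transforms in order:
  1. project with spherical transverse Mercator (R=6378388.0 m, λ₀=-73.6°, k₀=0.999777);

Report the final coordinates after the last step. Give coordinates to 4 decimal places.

start: φ=-53.345857°, λ=-74.900862°, h=0.000 m
→ tm (R=6378388.0, λ₀=-73.6°): E=-86431.9073, N=-5938130.2311

E=-86431.9073 m, N=-5938130.2311 m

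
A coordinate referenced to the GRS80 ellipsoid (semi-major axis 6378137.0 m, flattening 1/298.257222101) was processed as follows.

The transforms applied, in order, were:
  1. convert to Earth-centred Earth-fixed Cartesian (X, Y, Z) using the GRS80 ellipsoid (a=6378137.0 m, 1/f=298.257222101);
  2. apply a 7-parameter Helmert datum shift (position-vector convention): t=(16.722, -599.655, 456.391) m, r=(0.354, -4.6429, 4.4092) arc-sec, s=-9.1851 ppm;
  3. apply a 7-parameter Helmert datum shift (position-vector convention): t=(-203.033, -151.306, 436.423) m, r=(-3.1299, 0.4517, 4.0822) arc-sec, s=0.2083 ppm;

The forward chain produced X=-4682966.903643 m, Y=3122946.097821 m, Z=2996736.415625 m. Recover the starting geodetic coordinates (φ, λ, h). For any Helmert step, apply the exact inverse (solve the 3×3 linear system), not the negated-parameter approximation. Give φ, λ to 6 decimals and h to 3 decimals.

φ=28.183747°, λ=146.291960°, h=3256.997 m

start: X=-4682966.9036, Y=3122946.0978, Z=2996736.4156 m
→ Helmert⁻¹: X=-4682707.6466, Y=3123143.9621, Z=2996336.5050
→ Helmert⁻¹: X=-4682633.1646, Y=3123877.5490, Z=2996007.6737
→ geod (Bowring, a=6378137.000): φ=28.18374700°, λ=146.29196000°, h=3256.9970 m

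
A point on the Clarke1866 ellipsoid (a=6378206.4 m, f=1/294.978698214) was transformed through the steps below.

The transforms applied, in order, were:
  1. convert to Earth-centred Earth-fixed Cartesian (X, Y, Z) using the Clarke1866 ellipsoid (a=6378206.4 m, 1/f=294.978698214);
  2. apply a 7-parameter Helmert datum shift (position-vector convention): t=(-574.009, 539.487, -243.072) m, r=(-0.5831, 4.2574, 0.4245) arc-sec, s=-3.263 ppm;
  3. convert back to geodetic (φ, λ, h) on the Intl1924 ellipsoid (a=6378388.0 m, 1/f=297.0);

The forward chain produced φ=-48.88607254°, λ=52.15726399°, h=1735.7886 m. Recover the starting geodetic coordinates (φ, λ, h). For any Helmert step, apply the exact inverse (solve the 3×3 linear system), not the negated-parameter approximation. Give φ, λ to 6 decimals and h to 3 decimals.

φ=-48.885588°, λ=52.145506°, h=1789.243 m

start: φ=-48.886073°, λ=52.157264°, h=1735.789 m
→ ECEF (a=6378388.000, f=1/297.0): X=2578726.7124, Y=3319359.1578, Z=-4783635.4466
→ Helmert⁻¹: X=2579414.6984, Y=3318838.7139, Z=-4783345.3604
→ geod (Bowring, a=6378206.400): φ=-48.88558800°, λ=52.14550600°, h=1789.2430 m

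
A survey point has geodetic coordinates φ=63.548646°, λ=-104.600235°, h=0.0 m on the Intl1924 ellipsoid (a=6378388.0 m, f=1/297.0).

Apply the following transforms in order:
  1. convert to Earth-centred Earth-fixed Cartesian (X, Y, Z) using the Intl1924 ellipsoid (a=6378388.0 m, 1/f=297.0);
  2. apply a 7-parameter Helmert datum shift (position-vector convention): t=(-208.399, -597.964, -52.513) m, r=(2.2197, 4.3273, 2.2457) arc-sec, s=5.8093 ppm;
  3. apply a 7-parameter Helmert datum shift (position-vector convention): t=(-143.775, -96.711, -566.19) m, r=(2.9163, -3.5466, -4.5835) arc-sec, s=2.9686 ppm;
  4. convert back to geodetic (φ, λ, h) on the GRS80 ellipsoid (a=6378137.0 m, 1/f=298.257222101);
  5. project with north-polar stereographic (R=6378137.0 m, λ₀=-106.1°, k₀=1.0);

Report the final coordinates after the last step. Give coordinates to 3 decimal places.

E=78349.549 m, N=-2998206.046 m

start: φ=63.548646°, λ=-104.600235°, h=0.000 m
→ ECEF (a=6378388.000, f=1/297.0): X=-718122.0227, Y=-2756866.5507, Z=5687607.4361
→ Helmert 7p (PV): X=-718185.2550, Y=-2757549.5557, Z=5687573.3619
→ Helmert 7p (PV): X=-718490.2337, Y=-2757718.9083, Z=5686972.7192
→ geod (Bowring, a=6378137.000): φ=63.53808413°, λ=-104.60307918°, h=18.4053 m
→ stereo (R=6378137.0, λ₀=-106.1°): E=78349.5488, N=-2998206.0463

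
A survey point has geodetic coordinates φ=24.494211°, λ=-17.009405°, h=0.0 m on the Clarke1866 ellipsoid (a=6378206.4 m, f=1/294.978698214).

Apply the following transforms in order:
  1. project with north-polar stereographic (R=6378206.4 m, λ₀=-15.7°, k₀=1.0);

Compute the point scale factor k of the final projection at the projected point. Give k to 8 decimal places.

1.41382593

start: φ=24.494211°, λ=-17.009405°, h=0.000 m
→ into stereo (λ₀=-15.7°): φ=24.49421100°, λ−λ₀=-1.30940500°
scale k = 1.41382593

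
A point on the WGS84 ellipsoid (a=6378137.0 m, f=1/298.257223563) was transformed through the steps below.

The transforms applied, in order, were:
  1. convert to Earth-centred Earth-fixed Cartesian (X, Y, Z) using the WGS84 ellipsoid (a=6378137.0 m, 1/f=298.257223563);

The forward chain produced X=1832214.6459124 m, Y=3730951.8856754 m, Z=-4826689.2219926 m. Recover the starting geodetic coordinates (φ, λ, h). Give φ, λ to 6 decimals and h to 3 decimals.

start: X=1832214.6459, Y=3730951.8857, Z=-4826689.2220 m
→ geod (Bowring, a=6378137.000): φ=-49.45629200°, λ=63.84503600°, h=3935.8230 m

φ=-49.456292°, λ=63.845036°, h=3935.823 m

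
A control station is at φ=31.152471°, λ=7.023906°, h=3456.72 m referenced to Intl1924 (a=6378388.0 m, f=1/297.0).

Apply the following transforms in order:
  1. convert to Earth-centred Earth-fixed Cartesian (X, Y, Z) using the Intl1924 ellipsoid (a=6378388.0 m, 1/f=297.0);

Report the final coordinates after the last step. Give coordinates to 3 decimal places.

X=5425434.751 m, Y=668457.569 m, Z=3282208.290 m

start: φ=31.152471°, λ=7.023906°, h=3456.720 m
→ ECEF (a=6378388.000, f=1/297.0): X=5425434.7505, Y=668457.5688, Z=3282208.2898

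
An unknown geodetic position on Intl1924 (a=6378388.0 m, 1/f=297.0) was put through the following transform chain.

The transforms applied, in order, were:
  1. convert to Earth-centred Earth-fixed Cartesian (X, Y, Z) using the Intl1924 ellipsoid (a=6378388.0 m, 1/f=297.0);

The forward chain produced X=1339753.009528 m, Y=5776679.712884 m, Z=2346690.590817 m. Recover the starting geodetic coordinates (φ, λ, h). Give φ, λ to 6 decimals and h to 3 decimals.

φ=21.722789°, λ=76.942559°, h=1986.887 m

start: X=1339753.0095, Y=5776679.7129, Z=2346690.5908 m
→ geod (Bowring, a=6378388.000): φ=21.72278900°, λ=76.94255900°, h=1986.8870 m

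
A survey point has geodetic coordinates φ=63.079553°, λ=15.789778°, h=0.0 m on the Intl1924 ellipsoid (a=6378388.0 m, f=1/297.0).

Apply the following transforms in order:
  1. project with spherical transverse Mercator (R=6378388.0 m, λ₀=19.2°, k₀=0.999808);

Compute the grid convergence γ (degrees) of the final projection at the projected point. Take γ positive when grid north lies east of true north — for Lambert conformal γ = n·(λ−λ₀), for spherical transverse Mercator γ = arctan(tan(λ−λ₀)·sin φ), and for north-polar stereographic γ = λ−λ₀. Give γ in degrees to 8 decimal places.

-3.04141257

start: φ=63.079553°, λ=15.789778°, h=0.000 m
→ into tm (λ₀=19.2°): φ=63.07955300°, λ−λ₀=-3.41022200°
convergence γ = -3.04141257°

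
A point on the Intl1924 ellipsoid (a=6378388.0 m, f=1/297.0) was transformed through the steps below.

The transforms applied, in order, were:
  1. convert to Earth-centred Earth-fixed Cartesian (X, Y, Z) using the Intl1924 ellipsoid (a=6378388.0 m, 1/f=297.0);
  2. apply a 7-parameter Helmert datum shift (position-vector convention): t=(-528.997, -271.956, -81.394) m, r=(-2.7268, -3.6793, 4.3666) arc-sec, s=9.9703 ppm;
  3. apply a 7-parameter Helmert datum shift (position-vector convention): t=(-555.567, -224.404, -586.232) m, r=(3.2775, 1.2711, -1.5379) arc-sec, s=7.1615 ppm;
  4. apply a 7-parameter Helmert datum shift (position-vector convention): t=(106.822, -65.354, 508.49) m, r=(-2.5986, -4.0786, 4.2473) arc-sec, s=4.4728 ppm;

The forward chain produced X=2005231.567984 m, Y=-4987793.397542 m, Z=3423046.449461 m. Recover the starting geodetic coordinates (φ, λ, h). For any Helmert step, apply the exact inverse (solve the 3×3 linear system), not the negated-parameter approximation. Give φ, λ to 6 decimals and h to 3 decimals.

φ=32.663166°, λ=-68.087636°, h=736.610 m

start: X=2005231.5680, Y=-4987793.3975, Z=3423046.4495 m
→ Helmert⁻¹: X=2005080.7451, Y=-4987790.1390, Z=3422420.1655
→ Helmert⁻¹: X=2005638.0405, Y=-4987460.6711, Z=3423073.4931
→ Helmert⁻¹: X=2006102.5156, Y=-4987226.7127, Z=3423019.0426
→ geod (Bowring, a=6378388.000): φ=32.66316600°, λ=-68.08763600°, h=736.6100 m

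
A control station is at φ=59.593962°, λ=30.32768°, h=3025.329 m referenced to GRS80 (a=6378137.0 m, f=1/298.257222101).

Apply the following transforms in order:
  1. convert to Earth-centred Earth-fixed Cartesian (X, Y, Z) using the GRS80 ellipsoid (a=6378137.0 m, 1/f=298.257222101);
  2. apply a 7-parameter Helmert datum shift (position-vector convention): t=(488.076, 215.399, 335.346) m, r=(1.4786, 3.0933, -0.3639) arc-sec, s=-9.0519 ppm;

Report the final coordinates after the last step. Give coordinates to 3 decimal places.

X=2795200.916 m, Y=1635031.432 m, Z=5480585.177 m

start: φ=59.593962°, λ=30.327680°, h=3025.329 m
→ ECEF (a=6378137.000, f=1/298.257222101): X=2794653.0662, Y=1634875.0475, Z=5480329.6293
→ Helmert 7p (PV): X=2795200.9159, Y=1635031.4322, Z=5480585.1771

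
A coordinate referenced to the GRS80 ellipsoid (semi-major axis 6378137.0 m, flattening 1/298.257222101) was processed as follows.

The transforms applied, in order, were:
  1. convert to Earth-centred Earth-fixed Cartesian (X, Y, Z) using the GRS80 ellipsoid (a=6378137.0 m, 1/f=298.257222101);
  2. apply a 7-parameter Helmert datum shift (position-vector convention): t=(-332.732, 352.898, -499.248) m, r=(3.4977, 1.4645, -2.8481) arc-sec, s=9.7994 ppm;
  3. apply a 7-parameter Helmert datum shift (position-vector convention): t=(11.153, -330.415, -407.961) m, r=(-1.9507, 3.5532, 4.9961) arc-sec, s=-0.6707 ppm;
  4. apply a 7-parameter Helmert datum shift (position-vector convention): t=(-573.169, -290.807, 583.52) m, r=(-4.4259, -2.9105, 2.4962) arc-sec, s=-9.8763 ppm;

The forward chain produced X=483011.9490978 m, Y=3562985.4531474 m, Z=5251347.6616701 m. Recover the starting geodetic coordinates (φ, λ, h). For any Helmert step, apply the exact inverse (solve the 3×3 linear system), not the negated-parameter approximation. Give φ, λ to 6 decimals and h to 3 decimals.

φ=55.779515°, λ=82.265675°, h=1275.067 m

start: X=483011.9491, Y=3562985.4531, Z=5251347.6617 m
→ Helmert⁻¹: X=483707.1083, Y=3563192.9285, Z=5250885.6317
→ Helmert⁻¹: X=483692.1315, Y=3563464.3544, Z=5251339.1476
→ Helmert⁻¹: X=483933.6324, Y=3563172.2778, Z=5251729.9454
→ geod (Bowring, a=6378137.000): φ=55.77951500°, λ=82.26567500°, h=1275.0670 m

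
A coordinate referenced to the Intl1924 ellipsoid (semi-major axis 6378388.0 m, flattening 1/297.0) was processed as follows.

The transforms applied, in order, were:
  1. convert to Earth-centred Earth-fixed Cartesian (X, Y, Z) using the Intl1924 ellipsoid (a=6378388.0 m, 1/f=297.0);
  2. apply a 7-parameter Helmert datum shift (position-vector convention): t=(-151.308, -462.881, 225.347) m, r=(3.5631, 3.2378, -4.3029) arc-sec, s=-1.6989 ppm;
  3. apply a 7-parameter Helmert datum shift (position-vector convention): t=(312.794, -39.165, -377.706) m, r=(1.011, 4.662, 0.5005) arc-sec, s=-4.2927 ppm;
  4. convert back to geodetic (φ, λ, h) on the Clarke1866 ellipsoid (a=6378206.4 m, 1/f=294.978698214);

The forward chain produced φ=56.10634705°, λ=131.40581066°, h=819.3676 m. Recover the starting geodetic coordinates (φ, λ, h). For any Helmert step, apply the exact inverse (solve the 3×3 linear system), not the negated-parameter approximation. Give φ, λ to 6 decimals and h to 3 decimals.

start: φ=56.106347°, λ=131.405811°, h=819.368 m
→ ECEF (a=6378206.400, f=1/294.978698214): X=-2358249.5102, Y=2674362.2018, Z=5271533.3418
→ Helmert⁻¹: X=-2358685.0941, Y=2674444.4105, Z=5271867.2589
→ Helmert⁻¹: X=-2358676.3447, Y=2674953.6946, Z=5271567.6348
→ geod (Bowring, a=6378388.000): φ=56.09988800°, λ=131.40466900°, h=970.2350 m

φ=56.099888°, λ=131.404669°, h=970.235 m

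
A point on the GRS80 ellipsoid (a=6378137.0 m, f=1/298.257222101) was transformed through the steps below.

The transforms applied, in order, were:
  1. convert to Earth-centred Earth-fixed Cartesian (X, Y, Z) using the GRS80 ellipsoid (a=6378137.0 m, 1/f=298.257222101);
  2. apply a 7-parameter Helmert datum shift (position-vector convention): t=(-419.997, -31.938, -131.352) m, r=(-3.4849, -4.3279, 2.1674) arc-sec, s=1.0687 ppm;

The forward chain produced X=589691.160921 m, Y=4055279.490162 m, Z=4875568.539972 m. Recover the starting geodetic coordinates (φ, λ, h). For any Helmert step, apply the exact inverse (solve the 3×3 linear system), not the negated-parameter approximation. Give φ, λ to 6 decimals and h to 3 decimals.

φ=50.143099°, λ=81.718497°, h=3576.879 m

start: X=589691.1609, Y=4055279.4902, Z=4875568.5400 m
→ Helmert⁻¹: X=590255.4431, Y=4055218.5148, Z=4875750.8104
→ geod (Bowring, a=6378137.000): φ=50.14309900°, λ=81.71849700°, h=3576.8790 m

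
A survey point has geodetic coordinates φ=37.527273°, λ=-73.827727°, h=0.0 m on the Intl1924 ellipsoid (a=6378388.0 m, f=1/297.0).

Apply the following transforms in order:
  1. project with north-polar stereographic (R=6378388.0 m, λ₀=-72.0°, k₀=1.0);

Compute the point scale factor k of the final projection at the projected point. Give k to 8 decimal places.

start: φ=37.527273°, λ=-73.827727°, h=0.000 m
→ into stereo (λ₀=-72.0°): φ=37.52727300°, λ−λ₀=-1.82772700°
scale k = 1.24290071

1.24290071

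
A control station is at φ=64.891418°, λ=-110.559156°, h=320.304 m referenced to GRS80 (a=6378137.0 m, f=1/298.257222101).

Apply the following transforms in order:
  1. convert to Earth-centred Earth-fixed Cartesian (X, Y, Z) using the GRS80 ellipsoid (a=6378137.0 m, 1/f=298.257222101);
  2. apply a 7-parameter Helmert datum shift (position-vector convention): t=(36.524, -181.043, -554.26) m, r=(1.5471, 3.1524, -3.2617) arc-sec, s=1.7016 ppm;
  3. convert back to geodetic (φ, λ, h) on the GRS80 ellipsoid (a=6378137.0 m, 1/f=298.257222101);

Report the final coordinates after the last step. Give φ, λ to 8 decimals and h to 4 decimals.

φ=64.88794110°, λ=-110.55594033°, h=-104.2838 m

start: φ=64.891418°, λ=-110.559156°, h=320.304 m
→ ECEF (a=6378137.000, f=1/298.257222101): X=-953108.6396, Y=-2541203.3703, Z=5752873.2676
→ Helmert 7p (PV): X=-953025.9992, Y=-2541416.8156, Z=5752324.3029
→ geod (Bowring, a=6378137.000): φ=64.88794110°, λ=-110.55594033°, h=-104.2838 m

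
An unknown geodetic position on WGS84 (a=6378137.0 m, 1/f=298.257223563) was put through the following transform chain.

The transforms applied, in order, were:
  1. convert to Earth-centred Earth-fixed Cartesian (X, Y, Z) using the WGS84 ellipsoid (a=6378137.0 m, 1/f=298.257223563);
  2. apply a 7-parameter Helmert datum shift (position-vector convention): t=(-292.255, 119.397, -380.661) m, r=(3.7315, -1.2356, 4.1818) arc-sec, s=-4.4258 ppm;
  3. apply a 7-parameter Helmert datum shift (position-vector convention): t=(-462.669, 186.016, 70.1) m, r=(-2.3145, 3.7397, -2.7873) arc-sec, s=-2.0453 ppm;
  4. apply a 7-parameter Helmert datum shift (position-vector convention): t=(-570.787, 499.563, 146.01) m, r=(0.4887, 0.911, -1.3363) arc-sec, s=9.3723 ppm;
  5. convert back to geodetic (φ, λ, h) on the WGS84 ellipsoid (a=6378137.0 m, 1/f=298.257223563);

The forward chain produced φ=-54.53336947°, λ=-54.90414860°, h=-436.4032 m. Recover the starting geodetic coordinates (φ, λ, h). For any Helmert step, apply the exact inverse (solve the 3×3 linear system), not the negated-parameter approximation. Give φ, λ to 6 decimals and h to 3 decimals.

start: φ=-54.533369°, λ=-54.904149°, h=-436.403 m
→ ECEF (a=6378137.000, f=1/298.257223563): X=2132342.1292, Y=-3034482.9795, Z=-5171060.7549
→ Helmert⁻¹: X=2132935.4274, Y=-3034952.5315, Z=-5171141.6882
→ Helmert⁻¹: X=2133537.2304, Y=-3035057.8980, Z=-5171217.7390
→ Helmert⁻¹: X=2133746.4162, Y=-3035327.5320, Z=-5170817.8335
→ geod (Bowring, a=6378137.000): φ=-54.52114000°, λ=-54.89390400°, h=235.3400 m

φ=-54.521140°, λ=-54.893904°, h=235.340 m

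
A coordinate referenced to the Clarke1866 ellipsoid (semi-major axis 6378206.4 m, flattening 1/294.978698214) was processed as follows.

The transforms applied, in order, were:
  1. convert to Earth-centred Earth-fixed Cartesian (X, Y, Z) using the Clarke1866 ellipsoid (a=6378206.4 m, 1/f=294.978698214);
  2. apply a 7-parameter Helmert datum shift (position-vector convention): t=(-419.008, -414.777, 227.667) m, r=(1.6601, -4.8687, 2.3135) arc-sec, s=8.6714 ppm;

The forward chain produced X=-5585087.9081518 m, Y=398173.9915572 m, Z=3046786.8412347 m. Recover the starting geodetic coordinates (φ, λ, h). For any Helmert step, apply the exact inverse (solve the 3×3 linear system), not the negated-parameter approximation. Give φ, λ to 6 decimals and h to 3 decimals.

start: X=-5585087.9082, Y=398173.9916, Z=3046786.8412 m
→ Helmert⁻¹: X=-5584544.0883, Y=398672.4702, Z=3046661.3661
→ geod (Bowring, a=6378206.400): φ=28.71725300°, λ=175.91666500°, h=779.8780 m

φ=28.717253°, λ=175.916665°, h=779.878 m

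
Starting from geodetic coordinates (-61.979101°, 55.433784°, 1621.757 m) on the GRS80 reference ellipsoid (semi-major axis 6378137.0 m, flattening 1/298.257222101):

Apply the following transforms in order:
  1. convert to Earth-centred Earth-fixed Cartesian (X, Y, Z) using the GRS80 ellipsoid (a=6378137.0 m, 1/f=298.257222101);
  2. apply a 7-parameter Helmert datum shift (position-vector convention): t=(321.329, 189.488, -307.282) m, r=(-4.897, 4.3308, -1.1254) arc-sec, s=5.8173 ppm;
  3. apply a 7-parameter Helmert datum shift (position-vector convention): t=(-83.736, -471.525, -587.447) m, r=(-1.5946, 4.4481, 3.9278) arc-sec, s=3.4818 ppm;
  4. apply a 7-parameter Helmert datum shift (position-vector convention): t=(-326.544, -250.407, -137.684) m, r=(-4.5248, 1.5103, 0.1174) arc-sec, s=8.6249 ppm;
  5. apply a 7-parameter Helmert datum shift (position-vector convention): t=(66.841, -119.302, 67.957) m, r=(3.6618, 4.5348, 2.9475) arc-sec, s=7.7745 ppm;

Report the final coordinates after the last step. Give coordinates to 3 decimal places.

X=1704469.175 m, Y=2473804.402 m, Z=-5610172.442 m

start: φ=-61.979101°, λ=55.433784°, h=1621.757 m
→ ECEF (a=6378137.000, f=1/298.257222101): X=1704921.0044, Y=2474544.0632, Z=-5608853.0589
→ Helmert 7p (PV): X=1705147.9870, Y=2474605.4817, Z=-5609287.5159
→ Helmert 7p (PV): X=1704902.1004, Y=2474131.6786, Z=-5609950.3958
→ Helmert 7p (PV): X=1704547.7756, Y=2473780.5154, Z=-5610203.2238
→ Helmert 7p (PV): X=1704469.1752, Y=2473804.4020, Z=-5610172.4415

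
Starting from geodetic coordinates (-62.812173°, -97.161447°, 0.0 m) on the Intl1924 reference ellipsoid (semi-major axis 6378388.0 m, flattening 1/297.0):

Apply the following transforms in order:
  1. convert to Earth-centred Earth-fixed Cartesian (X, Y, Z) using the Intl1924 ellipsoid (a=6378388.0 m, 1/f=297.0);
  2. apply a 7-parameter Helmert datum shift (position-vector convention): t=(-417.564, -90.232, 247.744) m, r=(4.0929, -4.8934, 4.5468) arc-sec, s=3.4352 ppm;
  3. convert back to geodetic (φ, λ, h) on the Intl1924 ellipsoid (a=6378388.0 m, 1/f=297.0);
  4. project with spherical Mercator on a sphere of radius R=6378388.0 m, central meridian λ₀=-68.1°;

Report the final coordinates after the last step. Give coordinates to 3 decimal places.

start: φ=-62.812173°, λ=-97.161447°, h=0.000 m
→ ECEF (a=6378388.000, f=1/297.0): X=-364288.5208, Y=-2899328.5851, Z=-5650568.1784
→ Helmert 7p (PV): X=-364509.3708, Y=-2899324.6828, Z=-5650406.0190
→ geod (Bowring, a=6378388.000): φ=-62.81131938°, λ=-97.16575305°, h=-133.4278 m
→ merc (R=6378388.0, λ₀=-68.1°): E=-3235712.1602, N=-9054491.0862

E=-3235712.160 m, N=-9054491.086 m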